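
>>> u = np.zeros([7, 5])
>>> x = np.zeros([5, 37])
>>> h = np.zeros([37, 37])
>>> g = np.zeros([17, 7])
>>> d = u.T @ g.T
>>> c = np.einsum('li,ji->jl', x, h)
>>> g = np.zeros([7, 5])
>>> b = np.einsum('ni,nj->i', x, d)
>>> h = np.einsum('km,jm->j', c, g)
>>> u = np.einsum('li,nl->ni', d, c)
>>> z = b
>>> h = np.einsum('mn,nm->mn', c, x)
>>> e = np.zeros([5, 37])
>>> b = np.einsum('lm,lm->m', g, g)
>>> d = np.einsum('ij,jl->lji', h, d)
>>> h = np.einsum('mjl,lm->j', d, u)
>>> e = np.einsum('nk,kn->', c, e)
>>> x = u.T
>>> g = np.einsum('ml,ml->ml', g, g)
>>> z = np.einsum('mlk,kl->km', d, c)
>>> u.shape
(37, 17)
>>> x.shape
(17, 37)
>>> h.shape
(5,)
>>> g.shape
(7, 5)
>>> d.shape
(17, 5, 37)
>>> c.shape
(37, 5)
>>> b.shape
(5,)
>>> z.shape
(37, 17)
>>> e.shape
()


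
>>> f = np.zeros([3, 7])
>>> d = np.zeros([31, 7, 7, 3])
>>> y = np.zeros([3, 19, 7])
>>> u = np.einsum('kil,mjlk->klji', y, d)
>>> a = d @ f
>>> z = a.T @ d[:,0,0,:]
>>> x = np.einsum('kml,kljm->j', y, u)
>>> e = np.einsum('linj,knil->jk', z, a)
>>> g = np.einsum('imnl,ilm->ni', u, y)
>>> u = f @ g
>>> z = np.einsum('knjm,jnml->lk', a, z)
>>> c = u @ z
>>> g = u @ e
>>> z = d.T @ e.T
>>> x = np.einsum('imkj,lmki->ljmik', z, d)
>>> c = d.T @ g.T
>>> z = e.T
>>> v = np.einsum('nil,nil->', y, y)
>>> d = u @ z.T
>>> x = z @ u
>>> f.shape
(3, 7)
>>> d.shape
(3, 31)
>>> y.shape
(3, 19, 7)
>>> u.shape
(3, 3)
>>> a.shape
(31, 7, 7, 7)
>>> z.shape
(31, 3)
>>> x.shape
(31, 3)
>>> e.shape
(3, 31)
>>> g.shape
(3, 31)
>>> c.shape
(3, 7, 7, 3)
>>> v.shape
()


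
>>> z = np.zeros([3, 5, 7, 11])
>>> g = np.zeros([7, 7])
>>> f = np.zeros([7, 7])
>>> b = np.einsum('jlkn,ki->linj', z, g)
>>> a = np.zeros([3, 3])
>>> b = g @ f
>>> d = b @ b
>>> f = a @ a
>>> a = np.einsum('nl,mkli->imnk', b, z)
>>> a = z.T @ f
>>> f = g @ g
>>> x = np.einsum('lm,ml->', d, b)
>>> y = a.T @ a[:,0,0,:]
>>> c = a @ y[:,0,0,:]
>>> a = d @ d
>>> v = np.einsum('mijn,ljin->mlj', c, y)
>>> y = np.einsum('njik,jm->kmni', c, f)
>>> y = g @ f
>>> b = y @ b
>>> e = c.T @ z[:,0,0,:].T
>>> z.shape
(3, 5, 7, 11)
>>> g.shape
(7, 7)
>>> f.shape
(7, 7)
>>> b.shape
(7, 7)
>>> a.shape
(7, 7)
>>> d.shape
(7, 7)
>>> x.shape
()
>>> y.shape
(7, 7)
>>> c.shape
(11, 7, 5, 3)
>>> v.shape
(11, 3, 5)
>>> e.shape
(3, 5, 7, 3)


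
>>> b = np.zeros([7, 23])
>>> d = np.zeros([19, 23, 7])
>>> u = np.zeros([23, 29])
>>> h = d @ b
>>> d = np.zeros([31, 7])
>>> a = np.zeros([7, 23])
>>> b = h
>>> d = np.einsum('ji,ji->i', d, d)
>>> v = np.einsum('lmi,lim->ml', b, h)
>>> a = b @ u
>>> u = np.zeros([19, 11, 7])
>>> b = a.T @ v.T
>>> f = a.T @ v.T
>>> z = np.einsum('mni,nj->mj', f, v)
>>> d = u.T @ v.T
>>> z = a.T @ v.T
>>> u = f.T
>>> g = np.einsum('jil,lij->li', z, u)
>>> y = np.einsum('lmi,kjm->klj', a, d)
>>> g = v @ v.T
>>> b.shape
(29, 23, 23)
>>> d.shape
(7, 11, 23)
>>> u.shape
(23, 23, 29)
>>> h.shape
(19, 23, 23)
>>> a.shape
(19, 23, 29)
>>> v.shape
(23, 19)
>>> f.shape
(29, 23, 23)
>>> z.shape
(29, 23, 23)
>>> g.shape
(23, 23)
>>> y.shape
(7, 19, 11)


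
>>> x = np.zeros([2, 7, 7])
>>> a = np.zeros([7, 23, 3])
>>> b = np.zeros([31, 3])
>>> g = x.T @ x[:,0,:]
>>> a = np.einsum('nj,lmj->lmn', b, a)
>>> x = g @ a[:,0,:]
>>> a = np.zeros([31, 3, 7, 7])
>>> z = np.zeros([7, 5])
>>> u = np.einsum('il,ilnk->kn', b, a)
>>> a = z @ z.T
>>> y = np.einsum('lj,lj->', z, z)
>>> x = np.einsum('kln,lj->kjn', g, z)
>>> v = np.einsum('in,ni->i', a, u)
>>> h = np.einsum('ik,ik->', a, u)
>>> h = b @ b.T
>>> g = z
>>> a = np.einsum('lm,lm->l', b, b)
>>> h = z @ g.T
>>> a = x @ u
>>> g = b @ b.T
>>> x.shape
(7, 5, 7)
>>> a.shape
(7, 5, 7)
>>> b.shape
(31, 3)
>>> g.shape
(31, 31)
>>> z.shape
(7, 5)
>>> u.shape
(7, 7)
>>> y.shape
()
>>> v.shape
(7,)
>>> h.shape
(7, 7)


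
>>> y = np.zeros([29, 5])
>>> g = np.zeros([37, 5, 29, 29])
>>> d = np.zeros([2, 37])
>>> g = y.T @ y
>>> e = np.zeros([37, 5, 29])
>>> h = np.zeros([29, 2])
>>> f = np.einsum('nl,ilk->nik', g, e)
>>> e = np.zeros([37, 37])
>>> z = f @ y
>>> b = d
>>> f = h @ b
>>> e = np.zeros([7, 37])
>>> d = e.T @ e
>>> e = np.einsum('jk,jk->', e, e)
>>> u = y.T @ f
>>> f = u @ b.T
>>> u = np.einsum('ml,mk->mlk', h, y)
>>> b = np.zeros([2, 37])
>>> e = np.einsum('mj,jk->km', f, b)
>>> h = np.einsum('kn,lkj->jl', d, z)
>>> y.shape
(29, 5)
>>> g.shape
(5, 5)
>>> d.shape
(37, 37)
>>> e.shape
(37, 5)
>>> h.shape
(5, 5)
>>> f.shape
(5, 2)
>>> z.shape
(5, 37, 5)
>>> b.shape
(2, 37)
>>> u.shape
(29, 2, 5)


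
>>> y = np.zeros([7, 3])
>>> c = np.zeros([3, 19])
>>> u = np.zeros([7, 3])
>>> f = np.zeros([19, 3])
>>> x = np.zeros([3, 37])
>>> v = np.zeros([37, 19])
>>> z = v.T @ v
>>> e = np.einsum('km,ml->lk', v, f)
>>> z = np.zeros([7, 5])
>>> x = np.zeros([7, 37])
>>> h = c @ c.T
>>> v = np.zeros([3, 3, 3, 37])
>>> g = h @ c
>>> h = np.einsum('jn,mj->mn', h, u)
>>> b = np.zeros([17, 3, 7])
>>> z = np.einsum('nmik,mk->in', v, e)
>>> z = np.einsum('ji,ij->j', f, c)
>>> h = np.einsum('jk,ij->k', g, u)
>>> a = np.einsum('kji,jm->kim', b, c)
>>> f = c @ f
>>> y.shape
(7, 3)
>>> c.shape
(3, 19)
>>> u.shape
(7, 3)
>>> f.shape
(3, 3)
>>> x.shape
(7, 37)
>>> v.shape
(3, 3, 3, 37)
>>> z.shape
(19,)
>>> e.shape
(3, 37)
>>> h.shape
(19,)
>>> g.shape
(3, 19)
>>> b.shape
(17, 3, 7)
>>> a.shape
(17, 7, 19)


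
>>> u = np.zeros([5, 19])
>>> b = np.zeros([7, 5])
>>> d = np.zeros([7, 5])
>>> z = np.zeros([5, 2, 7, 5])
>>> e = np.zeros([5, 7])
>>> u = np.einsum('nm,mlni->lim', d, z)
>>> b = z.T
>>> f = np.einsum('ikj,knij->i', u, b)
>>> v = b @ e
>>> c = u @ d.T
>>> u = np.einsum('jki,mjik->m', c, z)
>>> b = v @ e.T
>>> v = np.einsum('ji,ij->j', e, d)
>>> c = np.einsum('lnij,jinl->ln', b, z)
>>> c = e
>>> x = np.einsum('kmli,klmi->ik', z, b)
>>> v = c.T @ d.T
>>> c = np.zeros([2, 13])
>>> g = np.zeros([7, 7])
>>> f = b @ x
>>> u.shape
(5,)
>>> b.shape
(5, 7, 2, 5)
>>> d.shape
(7, 5)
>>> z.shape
(5, 2, 7, 5)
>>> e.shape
(5, 7)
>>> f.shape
(5, 7, 2, 5)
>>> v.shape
(7, 7)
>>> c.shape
(2, 13)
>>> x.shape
(5, 5)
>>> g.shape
(7, 7)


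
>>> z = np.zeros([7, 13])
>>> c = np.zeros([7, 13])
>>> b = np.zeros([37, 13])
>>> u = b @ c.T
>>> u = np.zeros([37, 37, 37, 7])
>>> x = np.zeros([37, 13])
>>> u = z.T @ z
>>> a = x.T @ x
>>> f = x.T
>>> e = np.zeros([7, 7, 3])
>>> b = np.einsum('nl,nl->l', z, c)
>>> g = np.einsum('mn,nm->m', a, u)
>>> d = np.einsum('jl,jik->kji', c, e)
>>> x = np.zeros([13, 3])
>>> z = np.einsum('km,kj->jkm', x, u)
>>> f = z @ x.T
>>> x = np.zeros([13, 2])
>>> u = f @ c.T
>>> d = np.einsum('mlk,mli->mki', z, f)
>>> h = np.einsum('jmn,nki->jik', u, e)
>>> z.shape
(13, 13, 3)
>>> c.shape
(7, 13)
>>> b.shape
(13,)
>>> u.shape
(13, 13, 7)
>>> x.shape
(13, 2)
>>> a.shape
(13, 13)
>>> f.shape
(13, 13, 13)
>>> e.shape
(7, 7, 3)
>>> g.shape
(13,)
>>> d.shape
(13, 3, 13)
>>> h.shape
(13, 3, 7)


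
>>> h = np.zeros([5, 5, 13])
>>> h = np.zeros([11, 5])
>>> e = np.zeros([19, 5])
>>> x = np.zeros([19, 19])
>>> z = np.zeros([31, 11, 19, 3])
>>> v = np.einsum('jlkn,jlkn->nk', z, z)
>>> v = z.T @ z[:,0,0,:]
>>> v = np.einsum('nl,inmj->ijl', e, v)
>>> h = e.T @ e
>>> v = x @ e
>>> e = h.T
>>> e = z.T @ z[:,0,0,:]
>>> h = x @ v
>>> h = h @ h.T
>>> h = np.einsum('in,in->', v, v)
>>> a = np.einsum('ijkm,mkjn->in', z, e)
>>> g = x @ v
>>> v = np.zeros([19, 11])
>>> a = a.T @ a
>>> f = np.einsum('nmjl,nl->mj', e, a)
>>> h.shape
()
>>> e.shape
(3, 19, 11, 3)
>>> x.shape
(19, 19)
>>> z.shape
(31, 11, 19, 3)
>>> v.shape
(19, 11)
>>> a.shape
(3, 3)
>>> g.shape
(19, 5)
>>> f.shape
(19, 11)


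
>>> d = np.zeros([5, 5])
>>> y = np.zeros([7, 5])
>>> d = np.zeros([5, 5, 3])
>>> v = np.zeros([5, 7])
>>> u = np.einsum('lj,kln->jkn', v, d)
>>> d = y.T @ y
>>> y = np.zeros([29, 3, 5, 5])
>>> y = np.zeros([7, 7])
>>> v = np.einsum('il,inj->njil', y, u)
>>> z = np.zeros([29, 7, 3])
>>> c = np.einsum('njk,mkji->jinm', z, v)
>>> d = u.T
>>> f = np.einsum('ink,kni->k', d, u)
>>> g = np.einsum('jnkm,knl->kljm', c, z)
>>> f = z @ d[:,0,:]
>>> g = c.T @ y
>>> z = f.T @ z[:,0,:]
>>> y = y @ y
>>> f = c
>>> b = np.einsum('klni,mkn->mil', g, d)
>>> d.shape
(3, 5, 7)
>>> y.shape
(7, 7)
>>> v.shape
(5, 3, 7, 7)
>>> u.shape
(7, 5, 3)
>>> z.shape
(7, 7, 3)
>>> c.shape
(7, 7, 29, 5)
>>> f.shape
(7, 7, 29, 5)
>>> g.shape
(5, 29, 7, 7)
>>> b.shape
(3, 7, 29)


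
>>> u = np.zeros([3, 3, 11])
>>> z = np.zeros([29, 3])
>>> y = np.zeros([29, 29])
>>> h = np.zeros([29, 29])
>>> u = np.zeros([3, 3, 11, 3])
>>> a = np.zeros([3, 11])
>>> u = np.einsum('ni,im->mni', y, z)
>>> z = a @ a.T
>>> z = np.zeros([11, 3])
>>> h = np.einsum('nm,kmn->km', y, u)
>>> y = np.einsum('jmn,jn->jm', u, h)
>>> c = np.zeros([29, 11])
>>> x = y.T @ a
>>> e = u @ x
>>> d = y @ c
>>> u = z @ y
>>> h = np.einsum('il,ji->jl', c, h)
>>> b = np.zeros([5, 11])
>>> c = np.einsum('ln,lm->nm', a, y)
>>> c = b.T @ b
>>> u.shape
(11, 29)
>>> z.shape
(11, 3)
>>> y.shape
(3, 29)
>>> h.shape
(3, 11)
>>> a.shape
(3, 11)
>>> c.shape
(11, 11)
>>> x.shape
(29, 11)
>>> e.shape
(3, 29, 11)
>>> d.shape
(3, 11)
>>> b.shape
(5, 11)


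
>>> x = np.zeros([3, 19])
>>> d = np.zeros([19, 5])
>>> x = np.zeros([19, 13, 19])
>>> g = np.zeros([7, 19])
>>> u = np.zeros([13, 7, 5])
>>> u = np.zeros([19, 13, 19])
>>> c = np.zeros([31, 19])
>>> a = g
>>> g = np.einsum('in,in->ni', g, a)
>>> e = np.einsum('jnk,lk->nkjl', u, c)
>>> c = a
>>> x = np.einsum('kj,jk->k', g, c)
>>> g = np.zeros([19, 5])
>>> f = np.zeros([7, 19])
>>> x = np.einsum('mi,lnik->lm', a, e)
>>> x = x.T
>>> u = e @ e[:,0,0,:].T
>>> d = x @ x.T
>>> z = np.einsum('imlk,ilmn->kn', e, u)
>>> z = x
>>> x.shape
(7, 13)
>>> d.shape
(7, 7)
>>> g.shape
(19, 5)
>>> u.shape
(13, 19, 19, 13)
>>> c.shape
(7, 19)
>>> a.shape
(7, 19)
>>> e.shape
(13, 19, 19, 31)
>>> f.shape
(7, 19)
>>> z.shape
(7, 13)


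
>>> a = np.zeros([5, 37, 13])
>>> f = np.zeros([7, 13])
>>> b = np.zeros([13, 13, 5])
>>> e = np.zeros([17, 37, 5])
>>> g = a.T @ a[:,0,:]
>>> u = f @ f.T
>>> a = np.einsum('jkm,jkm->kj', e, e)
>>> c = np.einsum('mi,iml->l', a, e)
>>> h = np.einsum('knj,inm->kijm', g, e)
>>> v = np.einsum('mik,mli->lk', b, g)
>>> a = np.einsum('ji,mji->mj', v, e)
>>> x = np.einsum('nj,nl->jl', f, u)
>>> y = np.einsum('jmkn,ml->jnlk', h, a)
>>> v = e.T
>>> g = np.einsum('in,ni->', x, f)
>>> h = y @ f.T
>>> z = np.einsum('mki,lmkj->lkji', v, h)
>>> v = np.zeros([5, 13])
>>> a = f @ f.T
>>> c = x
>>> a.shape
(7, 7)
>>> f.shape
(7, 13)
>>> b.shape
(13, 13, 5)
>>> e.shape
(17, 37, 5)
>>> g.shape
()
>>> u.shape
(7, 7)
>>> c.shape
(13, 7)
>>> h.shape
(13, 5, 37, 7)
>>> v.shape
(5, 13)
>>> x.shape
(13, 7)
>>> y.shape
(13, 5, 37, 13)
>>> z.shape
(13, 37, 7, 17)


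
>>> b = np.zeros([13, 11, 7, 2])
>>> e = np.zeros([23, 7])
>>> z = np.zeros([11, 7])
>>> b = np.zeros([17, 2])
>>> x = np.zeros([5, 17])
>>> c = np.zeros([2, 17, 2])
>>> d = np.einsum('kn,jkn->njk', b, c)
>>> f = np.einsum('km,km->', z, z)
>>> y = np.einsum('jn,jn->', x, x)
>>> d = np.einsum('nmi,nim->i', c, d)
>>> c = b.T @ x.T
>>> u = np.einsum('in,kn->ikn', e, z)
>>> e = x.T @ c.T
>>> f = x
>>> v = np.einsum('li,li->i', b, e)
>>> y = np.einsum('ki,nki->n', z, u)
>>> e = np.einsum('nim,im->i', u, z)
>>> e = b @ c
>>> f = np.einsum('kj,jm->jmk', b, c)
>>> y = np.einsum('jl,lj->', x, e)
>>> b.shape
(17, 2)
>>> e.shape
(17, 5)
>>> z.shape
(11, 7)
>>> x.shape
(5, 17)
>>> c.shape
(2, 5)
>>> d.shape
(2,)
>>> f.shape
(2, 5, 17)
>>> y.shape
()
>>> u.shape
(23, 11, 7)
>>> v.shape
(2,)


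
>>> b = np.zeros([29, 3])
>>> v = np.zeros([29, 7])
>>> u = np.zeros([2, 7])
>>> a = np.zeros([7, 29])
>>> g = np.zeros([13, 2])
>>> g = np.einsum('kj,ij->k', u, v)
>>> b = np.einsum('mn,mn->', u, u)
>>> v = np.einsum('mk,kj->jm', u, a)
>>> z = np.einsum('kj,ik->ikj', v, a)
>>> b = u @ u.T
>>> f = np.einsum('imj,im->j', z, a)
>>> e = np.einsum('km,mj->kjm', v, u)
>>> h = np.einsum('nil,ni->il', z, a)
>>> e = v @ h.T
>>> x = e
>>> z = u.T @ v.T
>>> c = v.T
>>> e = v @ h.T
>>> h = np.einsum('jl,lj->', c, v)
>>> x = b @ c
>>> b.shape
(2, 2)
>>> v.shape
(29, 2)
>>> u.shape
(2, 7)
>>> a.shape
(7, 29)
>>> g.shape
(2,)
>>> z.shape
(7, 29)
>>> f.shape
(2,)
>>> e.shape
(29, 29)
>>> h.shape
()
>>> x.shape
(2, 29)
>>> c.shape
(2, 29)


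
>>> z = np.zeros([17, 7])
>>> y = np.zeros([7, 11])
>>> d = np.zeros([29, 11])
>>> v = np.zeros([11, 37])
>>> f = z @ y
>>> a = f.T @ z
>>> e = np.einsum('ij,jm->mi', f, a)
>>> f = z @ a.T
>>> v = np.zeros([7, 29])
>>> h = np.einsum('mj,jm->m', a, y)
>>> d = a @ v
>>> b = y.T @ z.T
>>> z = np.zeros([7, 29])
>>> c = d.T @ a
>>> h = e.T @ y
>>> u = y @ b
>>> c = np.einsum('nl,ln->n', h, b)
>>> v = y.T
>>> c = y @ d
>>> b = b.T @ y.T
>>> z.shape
(7, 29)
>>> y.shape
(7, 11)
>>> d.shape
(11, 29)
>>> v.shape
(11, 7)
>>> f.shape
(17, 11)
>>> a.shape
(11, 7)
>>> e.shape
(7, 17)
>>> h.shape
(17, 11)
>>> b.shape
(17, 7)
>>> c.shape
(7, 29)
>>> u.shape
(7, 17)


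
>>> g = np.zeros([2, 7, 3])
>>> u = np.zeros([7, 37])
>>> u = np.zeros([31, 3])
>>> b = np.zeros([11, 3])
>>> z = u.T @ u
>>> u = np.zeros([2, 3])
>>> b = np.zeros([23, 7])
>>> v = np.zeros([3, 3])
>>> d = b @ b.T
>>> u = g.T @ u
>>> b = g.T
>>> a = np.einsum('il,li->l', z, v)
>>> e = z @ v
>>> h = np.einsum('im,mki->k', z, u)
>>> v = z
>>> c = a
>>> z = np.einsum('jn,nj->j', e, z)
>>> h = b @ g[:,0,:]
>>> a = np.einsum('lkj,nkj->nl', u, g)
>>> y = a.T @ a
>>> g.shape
(2, 7, 3)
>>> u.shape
(3, 7, 3)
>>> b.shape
(3, 7, 2)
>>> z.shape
(3,)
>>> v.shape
(3, 3)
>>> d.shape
(23, 23)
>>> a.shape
(2, 3)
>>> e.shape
(3, 3)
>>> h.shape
(3, 7, 3)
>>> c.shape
(3,)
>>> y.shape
(3, 3)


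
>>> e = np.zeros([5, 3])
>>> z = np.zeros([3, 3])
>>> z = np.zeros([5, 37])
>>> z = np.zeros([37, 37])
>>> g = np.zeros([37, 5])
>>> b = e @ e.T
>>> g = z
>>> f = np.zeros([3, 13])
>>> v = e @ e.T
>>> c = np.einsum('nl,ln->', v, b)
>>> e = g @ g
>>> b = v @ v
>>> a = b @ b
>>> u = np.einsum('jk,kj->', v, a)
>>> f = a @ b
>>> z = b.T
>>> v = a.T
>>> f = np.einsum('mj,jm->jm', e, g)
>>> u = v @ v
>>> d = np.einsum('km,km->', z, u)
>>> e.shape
(37, 37)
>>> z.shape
(5, 5)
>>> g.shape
(37, 37)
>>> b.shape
(5, 5)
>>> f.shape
(37, 37)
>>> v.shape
(5, 5)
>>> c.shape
()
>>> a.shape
(5, 5)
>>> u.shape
(5, 5)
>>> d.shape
()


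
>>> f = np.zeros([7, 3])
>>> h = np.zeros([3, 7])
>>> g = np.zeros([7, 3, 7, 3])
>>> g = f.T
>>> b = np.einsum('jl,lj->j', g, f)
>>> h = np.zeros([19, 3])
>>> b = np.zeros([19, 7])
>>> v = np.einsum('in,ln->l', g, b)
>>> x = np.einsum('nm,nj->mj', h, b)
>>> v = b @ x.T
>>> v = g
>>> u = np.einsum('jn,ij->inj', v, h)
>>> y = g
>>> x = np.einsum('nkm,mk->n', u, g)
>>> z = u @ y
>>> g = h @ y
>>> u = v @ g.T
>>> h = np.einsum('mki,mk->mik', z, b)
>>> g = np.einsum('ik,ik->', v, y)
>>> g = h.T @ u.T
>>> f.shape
(7, 3)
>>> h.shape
(19, 7, 7)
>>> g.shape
(7, 7, 3)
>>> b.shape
(19, 7)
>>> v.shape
(3, 7)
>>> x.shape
(19,)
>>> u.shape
(3, 19)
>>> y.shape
(3, 7)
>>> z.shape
(19, 7, 7)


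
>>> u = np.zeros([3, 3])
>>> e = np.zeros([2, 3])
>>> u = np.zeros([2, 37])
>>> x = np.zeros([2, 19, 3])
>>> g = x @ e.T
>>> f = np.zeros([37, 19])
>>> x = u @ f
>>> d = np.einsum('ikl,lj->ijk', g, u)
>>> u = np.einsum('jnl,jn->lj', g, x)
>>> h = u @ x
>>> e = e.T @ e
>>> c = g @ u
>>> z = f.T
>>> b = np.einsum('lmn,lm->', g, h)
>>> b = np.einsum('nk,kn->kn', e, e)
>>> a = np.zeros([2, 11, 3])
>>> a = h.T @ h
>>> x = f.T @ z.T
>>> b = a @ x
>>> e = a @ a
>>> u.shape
(2, 2)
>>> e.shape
(19, 19)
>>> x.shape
(19, 19)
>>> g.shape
(2, 19, 2)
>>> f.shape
(37, 19)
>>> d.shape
(2, 37, 19)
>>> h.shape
(2, 19)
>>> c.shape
(2, 19, 2)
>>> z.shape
(19, 37)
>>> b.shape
(19, 19)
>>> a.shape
(19, 19)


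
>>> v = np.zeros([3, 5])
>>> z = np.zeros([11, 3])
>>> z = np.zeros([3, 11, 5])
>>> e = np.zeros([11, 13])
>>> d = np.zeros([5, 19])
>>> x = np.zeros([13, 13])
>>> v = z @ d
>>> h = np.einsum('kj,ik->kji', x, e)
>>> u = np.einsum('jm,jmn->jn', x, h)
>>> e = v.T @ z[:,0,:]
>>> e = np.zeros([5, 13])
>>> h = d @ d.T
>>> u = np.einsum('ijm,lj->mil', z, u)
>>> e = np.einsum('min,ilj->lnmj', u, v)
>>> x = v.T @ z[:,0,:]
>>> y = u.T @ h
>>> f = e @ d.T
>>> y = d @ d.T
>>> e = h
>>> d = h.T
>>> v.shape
(3, 11, 19)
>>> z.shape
(3, 11, 5)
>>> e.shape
(5, 5)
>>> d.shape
(5, 5)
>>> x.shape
(19, 11, 5)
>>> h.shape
(5, 5)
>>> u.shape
(5, 3, 13)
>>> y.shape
(5, 5)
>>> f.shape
(11, 13, 5, 5)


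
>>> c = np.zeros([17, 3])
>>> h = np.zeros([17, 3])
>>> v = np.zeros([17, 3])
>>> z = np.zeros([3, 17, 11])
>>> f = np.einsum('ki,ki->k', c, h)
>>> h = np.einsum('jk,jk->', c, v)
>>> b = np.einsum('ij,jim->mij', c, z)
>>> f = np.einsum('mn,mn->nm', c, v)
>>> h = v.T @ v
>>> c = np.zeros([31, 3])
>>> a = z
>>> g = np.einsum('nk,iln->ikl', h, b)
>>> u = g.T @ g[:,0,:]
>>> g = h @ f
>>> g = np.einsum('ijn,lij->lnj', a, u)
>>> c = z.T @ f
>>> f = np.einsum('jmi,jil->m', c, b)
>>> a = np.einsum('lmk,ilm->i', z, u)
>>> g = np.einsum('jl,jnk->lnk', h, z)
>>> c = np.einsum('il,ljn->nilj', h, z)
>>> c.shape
(11, 3, 3, 17)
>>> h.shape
(3, 3)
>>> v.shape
(17, 3)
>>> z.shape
(3, 17, 11)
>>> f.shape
(17,)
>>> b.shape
(11, 17, 3)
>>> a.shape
(17,)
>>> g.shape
(3, 17, 11)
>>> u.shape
(17, 3, 17)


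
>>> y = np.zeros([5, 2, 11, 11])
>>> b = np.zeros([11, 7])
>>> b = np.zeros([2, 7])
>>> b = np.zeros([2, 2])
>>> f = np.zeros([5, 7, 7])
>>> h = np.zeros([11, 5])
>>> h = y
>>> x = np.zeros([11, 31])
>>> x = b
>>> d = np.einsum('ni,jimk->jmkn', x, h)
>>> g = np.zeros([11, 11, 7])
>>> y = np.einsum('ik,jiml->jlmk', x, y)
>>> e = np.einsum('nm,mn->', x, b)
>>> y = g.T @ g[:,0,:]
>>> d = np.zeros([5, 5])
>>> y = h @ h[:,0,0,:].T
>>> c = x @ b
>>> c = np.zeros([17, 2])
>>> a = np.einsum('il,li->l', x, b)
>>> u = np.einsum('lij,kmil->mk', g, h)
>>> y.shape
(5, 2, 11, 5)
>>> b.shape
(2, 2)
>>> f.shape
(5, 7, 7)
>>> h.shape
(5, 2, 11, 11)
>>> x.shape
(2, 2)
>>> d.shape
(5, 5)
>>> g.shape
(11, 11, 7)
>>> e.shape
()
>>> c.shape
(17, 2)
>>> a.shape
(2,)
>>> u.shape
(2, 5)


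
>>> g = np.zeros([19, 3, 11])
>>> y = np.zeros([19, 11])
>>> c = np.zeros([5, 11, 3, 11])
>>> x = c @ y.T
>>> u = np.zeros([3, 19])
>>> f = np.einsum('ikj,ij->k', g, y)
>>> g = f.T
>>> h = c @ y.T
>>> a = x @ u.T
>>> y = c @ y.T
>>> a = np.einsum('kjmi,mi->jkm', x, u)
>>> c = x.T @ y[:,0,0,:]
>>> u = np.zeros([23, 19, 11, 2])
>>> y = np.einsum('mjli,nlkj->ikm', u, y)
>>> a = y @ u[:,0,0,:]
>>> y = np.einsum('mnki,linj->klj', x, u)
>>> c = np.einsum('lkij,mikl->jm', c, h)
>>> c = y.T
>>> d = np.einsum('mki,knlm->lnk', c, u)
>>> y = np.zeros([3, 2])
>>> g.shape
(3,)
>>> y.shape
(3, 2)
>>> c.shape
(2, 23, 3)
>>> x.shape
(5, 11, 3, 19)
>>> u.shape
(23, 19, 11, 2)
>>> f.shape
(3,)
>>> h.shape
(5, 11, 3, 19)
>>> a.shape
(2, 3, 2)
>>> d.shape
(11, 19, 23)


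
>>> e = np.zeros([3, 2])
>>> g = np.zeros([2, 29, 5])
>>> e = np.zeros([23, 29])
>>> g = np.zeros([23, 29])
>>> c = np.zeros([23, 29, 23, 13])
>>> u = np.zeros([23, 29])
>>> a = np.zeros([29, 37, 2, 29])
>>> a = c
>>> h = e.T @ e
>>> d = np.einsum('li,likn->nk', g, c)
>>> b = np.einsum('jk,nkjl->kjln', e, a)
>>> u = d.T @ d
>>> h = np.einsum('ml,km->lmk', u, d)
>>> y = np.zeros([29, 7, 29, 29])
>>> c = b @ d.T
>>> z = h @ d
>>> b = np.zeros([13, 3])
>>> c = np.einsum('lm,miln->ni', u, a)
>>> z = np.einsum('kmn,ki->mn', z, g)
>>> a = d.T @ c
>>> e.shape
(23, 29)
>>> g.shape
(23, 29)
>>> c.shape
(13, 29)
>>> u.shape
(23, 23)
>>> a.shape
(23, 29)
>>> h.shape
(23, 23, 13)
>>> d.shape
(13, 23)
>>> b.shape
(13, 3)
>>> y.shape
(29, 7, 29, 29)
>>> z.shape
(23, 23)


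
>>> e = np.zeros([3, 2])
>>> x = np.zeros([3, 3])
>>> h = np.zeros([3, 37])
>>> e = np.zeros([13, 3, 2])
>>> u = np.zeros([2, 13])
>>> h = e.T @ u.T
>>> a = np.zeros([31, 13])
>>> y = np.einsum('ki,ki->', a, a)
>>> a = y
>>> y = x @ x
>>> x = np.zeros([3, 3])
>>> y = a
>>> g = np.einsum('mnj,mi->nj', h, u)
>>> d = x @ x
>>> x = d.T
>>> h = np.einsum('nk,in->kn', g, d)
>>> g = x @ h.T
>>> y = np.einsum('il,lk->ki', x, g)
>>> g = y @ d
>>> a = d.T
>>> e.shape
(13, 3, 2)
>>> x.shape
(3, 3)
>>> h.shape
(2, 3)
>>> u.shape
(2, 13)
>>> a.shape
(3, 3)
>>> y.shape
(2, 3)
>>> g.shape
(2, 3)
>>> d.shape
(3, 3)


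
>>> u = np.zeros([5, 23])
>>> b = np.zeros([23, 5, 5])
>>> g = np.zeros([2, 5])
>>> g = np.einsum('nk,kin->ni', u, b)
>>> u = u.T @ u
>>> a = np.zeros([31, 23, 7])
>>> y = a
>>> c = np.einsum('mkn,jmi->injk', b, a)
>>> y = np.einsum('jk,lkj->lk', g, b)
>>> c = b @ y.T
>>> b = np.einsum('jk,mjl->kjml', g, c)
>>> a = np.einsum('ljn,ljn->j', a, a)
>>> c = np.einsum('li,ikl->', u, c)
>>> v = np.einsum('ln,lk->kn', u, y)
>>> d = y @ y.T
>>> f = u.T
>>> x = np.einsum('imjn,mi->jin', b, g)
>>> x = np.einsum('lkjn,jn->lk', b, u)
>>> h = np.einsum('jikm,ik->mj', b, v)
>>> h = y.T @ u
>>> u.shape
(23, 23)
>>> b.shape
(5, 5, 23, 23)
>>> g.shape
(5, 5)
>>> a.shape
(23,)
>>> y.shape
(23, 5)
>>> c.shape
()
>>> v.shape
(5, 23)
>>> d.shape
(23, 23)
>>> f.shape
(23, 23)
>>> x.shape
(5, 5)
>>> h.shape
(5, 23)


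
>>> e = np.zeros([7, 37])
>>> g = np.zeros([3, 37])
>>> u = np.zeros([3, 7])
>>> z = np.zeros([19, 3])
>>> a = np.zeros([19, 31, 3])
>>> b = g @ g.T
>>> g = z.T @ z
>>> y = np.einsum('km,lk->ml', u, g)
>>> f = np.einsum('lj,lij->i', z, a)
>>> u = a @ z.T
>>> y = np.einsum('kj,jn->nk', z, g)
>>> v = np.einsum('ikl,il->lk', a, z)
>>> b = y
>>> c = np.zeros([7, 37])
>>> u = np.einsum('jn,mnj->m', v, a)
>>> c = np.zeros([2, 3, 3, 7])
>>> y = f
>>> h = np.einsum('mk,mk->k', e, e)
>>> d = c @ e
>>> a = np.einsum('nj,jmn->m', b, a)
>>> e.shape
(7, 37)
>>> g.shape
(3, 3)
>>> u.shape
(19,)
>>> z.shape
(19, 3)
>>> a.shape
(31,)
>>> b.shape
(3, 19)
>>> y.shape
(31,)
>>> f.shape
(31,)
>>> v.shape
(3, 31)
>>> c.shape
(2, 3, 3, 7)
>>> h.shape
(37,)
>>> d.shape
(2, 3, 3, 37)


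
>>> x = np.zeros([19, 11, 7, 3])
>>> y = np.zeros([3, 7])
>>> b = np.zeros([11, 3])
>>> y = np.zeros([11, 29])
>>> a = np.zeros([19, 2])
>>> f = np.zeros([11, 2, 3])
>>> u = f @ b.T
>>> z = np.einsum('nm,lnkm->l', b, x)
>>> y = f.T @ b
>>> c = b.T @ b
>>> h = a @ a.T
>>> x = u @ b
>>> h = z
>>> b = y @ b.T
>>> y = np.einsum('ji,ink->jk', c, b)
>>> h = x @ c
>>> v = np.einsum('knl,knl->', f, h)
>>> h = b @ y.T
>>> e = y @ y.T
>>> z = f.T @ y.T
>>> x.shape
(11, 2, 3)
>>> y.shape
(3, 11)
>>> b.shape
(3, 2, 11)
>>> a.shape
(19, 2)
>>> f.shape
(11, 2, 3)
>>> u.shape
(11, 2, 11)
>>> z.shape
(3, 2, 3)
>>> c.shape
(3, 3)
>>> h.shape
(3, 2, 3)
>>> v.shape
()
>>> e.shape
(3, 3)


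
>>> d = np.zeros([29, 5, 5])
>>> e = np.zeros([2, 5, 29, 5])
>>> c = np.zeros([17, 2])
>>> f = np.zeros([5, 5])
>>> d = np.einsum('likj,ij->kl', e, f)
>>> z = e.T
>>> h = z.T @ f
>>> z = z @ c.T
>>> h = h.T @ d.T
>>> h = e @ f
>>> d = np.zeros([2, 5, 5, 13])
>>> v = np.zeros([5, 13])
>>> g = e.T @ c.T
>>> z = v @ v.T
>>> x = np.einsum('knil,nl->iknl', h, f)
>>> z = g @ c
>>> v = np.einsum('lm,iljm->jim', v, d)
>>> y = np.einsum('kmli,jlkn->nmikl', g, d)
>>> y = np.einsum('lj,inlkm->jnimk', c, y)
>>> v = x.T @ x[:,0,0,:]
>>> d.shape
(2, 5, 5, 13)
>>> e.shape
(2, 5, 29, 5)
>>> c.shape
(17, 2)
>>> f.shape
(5, 5)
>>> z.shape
(5, 29, 5, 2)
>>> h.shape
(2, 5, 29, 5)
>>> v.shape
(5, 5, 2, 5)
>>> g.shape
(5, 29, 5, 17)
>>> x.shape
(29, 2, 5, 5)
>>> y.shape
(2, 29, 13, 5, 5)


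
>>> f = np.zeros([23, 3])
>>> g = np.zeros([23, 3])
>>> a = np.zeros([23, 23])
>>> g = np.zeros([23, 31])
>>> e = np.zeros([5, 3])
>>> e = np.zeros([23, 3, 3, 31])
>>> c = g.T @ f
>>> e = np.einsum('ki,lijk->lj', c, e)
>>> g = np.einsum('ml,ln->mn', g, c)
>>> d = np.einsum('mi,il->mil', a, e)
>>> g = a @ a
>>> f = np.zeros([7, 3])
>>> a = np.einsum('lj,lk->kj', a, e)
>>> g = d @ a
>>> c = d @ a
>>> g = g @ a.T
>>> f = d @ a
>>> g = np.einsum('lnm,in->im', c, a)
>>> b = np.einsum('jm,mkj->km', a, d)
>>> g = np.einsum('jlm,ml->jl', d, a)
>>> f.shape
(23, 23, 23)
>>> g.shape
(23, 23)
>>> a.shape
(3, 23)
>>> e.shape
(23, 3)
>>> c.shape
(23, 23, 23)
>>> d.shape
(23, 23, 3)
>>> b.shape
(23, 23)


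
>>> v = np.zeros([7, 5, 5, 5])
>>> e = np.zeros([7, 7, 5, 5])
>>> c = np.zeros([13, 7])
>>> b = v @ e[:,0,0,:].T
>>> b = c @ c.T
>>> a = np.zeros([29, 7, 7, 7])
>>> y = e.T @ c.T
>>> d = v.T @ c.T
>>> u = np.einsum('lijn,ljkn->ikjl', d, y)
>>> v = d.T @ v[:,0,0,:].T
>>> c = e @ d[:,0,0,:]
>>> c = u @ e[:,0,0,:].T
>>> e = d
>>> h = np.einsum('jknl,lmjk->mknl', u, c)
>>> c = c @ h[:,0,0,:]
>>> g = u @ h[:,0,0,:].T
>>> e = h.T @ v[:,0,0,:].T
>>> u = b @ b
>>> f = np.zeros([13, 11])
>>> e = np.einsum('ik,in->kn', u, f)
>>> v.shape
(13, 5, 5, 7)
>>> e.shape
(13, 11)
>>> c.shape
(5, 7, 5, 5)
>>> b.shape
(13, 13)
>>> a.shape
(29, 7, 7, 7)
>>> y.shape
(5, 5, 7, 13)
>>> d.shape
(5, 5, 5, 13)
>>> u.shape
(13, 13)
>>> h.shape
(7, 7, 5, 5)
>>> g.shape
(5, 7, 5, 7)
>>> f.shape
(13, 11)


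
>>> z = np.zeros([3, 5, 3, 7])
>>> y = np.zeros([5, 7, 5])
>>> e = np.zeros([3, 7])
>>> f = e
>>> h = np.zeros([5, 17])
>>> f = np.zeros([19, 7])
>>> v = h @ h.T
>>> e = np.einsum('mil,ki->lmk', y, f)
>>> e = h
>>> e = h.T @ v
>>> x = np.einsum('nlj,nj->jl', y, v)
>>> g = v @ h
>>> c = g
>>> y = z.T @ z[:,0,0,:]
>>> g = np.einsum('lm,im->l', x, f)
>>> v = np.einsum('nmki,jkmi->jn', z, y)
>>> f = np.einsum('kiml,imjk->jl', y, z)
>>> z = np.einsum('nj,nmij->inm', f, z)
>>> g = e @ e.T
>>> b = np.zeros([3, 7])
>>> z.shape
(3, 3, 5)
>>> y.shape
(7, 3, 5, 7)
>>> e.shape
(17, 5)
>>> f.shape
(3, 7)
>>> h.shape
(5, 17)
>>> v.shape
(7, 3)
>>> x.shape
(5, 7)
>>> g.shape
(17, 17)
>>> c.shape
(5, 17)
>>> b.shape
(3, 7)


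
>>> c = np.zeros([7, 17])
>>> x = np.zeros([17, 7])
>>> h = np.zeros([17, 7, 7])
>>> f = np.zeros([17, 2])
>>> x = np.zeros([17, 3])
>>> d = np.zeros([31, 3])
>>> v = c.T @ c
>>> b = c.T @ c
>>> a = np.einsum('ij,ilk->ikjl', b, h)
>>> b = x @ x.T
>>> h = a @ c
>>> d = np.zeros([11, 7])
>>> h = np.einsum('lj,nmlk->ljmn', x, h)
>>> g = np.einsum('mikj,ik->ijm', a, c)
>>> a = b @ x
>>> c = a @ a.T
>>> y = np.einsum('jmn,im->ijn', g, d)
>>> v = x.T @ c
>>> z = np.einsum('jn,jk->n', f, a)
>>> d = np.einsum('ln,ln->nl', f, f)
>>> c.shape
(17, 17)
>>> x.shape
(17, 3)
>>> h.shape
(17, 3, 7, 17)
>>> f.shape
(17, 2)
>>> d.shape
(2, 17)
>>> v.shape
(3, 17)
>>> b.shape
(17, 17)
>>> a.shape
(17, 3)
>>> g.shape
(7, 7, 17)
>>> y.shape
(11, 7, 17)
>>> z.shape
(2,)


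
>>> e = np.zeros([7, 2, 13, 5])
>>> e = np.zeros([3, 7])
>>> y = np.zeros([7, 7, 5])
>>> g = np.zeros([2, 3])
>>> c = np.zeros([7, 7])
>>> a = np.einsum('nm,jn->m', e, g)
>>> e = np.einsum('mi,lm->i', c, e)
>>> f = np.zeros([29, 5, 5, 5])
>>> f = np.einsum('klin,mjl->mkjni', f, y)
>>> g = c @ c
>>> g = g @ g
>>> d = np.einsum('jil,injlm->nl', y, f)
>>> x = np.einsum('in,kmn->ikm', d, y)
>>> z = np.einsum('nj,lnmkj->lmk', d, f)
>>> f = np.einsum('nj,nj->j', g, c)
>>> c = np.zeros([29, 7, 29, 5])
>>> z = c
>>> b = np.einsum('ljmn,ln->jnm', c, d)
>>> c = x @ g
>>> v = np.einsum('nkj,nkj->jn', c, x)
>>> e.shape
(7,)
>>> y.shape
(7, 7, 5)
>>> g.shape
(7, 7)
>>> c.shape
(29, 7, 7)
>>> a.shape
(7,)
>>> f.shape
(7,)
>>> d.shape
(29, 5)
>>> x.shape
(29, 7, 7)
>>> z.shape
(29, 7, 29, 5)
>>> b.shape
(7, 5, 29)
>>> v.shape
(7, 29)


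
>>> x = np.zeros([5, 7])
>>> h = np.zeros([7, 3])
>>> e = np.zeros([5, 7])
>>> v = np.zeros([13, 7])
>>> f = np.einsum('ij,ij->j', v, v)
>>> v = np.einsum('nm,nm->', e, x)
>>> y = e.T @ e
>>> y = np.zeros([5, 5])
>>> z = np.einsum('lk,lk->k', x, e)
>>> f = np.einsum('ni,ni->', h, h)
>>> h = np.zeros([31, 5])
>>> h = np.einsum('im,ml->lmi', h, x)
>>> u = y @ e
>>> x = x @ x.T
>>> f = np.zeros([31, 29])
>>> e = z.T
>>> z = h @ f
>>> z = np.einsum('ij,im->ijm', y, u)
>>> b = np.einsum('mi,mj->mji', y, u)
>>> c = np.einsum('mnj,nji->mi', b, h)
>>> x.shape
(5, 5)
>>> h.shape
(7, 5, 31)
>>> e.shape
(7,)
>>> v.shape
()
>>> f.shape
(31, 29)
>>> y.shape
(5, 5)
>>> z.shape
(5, 5, 7)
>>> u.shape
(5, 7)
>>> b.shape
(5, 7, 5)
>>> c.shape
(5, 31)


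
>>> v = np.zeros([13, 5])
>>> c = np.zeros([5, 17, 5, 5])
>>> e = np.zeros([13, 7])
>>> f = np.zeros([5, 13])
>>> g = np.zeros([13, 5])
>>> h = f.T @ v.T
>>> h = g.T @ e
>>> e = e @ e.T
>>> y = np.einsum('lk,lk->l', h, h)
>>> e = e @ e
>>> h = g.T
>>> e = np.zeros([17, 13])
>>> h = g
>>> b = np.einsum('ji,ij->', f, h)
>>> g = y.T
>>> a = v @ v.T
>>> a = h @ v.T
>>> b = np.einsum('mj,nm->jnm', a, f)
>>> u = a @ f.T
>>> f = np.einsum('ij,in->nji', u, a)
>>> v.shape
(13, 5)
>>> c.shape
(5, 17, 5, 5)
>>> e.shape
(17, 13)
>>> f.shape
(13, 5, 13)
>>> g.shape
(5,)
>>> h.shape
(13, 5)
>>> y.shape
(5,)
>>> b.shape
(13, 5, 13)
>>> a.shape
(13, 13)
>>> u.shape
(13, 5)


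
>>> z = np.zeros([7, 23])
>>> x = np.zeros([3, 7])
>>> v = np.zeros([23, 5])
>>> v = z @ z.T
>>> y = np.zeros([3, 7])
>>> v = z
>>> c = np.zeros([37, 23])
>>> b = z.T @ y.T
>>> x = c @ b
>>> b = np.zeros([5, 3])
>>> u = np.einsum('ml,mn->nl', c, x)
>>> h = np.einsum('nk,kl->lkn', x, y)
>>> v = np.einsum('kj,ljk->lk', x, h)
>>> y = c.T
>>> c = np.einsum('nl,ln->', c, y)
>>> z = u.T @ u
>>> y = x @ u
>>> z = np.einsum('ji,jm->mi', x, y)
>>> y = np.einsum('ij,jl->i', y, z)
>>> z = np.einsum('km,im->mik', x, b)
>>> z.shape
(3, 5, 37)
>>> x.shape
(37, 3)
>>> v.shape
(7, 37)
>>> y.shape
(37,)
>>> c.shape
()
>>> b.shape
(5, 3)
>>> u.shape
(3, 23)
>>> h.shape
(7, 3, 37)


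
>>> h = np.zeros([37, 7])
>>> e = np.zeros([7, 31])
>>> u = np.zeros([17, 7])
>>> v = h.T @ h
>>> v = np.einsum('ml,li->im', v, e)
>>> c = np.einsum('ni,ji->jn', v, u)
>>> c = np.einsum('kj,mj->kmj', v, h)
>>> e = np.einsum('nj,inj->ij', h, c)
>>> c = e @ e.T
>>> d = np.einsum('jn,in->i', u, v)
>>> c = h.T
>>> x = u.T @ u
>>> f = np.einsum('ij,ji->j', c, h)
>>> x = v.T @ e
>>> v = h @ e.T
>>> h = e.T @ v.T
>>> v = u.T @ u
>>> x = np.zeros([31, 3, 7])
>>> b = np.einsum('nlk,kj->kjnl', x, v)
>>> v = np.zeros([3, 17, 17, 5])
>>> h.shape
(7, 37)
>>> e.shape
(31, 7)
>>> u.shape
(17, 7)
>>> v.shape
(3, 17, 17, 5)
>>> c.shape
(7, 37)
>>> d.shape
(31,)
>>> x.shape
(31, 3, 7)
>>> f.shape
(37,)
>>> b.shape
(7, 7, 31, 3)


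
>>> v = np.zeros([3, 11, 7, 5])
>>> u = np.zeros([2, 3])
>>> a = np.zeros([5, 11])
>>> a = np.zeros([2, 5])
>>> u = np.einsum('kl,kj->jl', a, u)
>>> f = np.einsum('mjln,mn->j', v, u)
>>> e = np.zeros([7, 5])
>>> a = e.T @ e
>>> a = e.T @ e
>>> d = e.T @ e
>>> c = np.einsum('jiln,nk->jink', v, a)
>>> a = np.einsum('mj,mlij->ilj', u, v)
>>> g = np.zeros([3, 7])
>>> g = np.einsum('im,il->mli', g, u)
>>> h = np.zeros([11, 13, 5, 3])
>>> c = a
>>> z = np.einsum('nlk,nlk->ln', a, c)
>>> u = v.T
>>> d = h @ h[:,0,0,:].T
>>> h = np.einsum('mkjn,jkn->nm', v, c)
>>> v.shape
(3, 11, 7, 5)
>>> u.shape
(5, 7, 11, 3)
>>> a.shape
(7, 11, 5)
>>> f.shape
(11,)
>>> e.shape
(7, 5)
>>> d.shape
(11, 13, 5, 11)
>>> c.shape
(7, 11, 5)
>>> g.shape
(7, 5, 3)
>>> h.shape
(5, 3)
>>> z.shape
(11, 7)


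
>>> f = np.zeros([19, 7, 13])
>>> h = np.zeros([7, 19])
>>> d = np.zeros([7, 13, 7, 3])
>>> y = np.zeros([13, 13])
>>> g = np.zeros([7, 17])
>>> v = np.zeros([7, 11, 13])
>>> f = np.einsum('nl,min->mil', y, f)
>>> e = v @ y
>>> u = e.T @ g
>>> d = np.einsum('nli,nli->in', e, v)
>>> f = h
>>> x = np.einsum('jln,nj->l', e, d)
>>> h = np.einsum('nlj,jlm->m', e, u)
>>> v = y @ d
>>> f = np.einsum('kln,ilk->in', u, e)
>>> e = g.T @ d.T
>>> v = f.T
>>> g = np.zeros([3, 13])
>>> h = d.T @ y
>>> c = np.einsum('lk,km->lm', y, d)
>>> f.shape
(7, 17)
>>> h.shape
(7, 13)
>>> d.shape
(13, 7)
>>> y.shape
(13, 13)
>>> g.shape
(3, 13)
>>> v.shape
(17, 7)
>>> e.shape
(17, 13)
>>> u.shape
(13, 11, 17)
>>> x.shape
(11,)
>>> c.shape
(13, 7)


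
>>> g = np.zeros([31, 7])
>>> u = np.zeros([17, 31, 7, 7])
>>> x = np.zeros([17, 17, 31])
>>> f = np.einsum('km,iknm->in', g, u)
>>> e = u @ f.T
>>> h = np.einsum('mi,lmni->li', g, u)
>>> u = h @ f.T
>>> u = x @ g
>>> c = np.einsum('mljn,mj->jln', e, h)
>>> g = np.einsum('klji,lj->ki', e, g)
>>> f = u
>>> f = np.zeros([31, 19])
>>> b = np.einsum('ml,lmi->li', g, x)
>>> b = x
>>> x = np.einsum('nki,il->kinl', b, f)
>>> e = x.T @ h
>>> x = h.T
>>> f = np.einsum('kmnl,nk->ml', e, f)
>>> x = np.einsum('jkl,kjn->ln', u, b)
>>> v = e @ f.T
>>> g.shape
(17, 17)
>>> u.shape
(17, 17, 7)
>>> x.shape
(7, 31)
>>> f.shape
(17, 7)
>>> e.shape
(19, 17, 31, 7)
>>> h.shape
(17, 7)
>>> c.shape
(7, 31, 17)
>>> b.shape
(17, 17, 31)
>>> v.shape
(19, 17, 31, 17)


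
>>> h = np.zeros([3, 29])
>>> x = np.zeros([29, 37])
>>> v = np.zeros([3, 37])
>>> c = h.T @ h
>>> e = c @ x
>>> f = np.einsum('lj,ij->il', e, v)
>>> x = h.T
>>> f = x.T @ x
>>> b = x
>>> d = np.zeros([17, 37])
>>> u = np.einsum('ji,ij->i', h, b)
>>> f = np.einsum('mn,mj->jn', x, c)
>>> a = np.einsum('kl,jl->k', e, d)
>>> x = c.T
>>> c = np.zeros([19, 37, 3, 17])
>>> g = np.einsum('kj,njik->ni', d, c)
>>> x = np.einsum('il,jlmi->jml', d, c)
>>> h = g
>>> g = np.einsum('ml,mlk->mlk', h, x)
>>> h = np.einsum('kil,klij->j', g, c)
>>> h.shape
(17,)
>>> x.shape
(19, 3, 37)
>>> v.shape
(3, 37)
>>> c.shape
(19, 37, 3, 17)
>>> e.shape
(29, 37)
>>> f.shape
(29, 3)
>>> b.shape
(29, 3)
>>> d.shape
(17, 37)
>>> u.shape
(29,)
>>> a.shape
(29,)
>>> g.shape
(19, 3, 37)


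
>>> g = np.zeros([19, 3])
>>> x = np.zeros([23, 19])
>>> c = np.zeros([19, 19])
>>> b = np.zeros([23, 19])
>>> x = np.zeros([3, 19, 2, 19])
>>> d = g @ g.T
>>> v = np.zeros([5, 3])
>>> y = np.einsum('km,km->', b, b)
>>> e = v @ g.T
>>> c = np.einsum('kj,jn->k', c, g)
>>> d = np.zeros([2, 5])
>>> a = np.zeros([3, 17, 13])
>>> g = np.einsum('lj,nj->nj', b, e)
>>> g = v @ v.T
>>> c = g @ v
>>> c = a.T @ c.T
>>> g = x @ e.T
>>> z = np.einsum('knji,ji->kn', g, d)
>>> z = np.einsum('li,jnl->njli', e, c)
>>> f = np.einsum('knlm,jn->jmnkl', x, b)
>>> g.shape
(3, 19, 2, 5)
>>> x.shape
(3, 19, 2, 19)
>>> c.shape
(13, 17, 5)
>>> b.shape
(23, 19)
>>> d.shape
(2, 5)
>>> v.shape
(5, 3)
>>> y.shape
()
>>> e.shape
(5, 19)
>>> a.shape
(3, 17, 13)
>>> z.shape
(17, 13, 5, 19)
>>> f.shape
(23, 19, 19, 3, 2)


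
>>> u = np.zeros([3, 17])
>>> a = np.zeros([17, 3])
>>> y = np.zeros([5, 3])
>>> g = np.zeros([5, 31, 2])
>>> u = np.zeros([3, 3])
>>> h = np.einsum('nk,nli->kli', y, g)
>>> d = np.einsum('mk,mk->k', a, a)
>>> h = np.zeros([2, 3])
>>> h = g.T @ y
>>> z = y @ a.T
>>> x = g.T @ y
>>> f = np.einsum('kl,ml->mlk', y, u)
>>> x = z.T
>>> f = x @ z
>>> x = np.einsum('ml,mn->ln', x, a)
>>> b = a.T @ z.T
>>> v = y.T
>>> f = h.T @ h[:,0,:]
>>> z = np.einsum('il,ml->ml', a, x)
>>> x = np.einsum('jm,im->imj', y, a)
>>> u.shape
(3, 3)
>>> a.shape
(17, 3)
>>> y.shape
(5, 3)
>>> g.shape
(5, 31, 2)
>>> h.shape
(2, 31, 3)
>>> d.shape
(3,)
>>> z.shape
(5, 3)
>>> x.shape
(17, 3, 5)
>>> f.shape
(3, 31, 3)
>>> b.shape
(3, 5)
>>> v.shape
(3, 5)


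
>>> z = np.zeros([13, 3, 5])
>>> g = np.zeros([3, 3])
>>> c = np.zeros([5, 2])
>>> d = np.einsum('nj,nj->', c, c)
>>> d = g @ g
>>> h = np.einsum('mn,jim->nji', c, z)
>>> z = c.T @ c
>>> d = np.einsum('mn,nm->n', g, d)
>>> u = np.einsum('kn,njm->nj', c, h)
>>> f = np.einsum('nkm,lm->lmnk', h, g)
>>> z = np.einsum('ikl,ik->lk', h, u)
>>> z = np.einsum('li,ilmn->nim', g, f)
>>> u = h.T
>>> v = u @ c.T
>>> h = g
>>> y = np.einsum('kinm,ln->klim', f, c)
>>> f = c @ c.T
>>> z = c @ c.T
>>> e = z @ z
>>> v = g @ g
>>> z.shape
(5, 5)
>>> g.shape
(3, 3)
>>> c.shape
(5, 2)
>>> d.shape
(3,)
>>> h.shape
(3, 3)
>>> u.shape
(3, 13, 2)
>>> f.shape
(5, 5)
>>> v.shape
(3, 3)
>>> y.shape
(3, 5, 3, 13)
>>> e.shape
(5, 5)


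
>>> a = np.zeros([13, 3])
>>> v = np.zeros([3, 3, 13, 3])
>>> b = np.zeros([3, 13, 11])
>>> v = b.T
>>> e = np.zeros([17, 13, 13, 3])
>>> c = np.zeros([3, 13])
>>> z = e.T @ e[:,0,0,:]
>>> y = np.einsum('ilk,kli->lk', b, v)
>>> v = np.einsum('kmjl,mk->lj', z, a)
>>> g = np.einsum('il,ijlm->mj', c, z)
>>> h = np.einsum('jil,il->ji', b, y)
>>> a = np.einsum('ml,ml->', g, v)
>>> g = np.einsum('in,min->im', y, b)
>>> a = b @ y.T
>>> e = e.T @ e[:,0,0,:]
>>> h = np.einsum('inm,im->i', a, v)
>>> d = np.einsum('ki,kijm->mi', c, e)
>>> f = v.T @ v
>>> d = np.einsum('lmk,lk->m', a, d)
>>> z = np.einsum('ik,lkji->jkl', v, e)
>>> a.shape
(3, 13, 13)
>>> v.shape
(3, 13)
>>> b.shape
(3, 13, 11)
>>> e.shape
(3, 13, 13, 3)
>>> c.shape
(3, 13)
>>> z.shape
(13, 13, 3)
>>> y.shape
(13, 11)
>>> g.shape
(13, 3)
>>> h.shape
(3,)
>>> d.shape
(13,)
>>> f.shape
(13, 13)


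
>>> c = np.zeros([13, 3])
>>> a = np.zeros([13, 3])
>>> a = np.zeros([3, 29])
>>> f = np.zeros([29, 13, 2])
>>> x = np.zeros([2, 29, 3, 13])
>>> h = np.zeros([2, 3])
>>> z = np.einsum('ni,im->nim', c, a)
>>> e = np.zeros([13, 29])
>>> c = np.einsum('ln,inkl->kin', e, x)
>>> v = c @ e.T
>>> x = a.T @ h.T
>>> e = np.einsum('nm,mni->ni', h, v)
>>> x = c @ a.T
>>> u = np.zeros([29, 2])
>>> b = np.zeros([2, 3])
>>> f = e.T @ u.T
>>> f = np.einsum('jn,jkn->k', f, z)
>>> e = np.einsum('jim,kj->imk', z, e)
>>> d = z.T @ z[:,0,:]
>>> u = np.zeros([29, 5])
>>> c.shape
(3, 2, 29)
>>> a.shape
(3, 29)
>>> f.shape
(3,)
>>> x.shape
(3, 2, 3)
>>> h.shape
(2, 3)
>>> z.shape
(13, 3, 29)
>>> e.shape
(3, 29, 2)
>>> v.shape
(3, 2, 13)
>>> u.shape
(29, 5)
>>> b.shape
(2, 3)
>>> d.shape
(29, 3, 29)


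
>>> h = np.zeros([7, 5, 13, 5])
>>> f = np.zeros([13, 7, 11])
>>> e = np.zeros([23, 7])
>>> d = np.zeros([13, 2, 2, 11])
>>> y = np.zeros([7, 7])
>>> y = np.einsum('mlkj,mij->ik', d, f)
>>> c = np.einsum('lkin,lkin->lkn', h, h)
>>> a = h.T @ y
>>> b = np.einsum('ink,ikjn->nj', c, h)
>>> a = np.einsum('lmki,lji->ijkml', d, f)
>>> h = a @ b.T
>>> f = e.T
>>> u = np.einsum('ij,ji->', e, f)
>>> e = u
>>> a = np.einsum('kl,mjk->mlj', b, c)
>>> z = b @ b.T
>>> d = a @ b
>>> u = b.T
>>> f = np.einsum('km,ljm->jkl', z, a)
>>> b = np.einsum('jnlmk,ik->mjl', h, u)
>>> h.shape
(11, 7, 2, 2, 5)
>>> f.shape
(13, 5, 7)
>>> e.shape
()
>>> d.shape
(7, 13, 13)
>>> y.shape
(7, 2)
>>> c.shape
(7, 5, 5)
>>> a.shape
(7, 13, 5)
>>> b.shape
(2, 11, 2)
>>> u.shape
(13, 5)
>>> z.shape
(5, 5)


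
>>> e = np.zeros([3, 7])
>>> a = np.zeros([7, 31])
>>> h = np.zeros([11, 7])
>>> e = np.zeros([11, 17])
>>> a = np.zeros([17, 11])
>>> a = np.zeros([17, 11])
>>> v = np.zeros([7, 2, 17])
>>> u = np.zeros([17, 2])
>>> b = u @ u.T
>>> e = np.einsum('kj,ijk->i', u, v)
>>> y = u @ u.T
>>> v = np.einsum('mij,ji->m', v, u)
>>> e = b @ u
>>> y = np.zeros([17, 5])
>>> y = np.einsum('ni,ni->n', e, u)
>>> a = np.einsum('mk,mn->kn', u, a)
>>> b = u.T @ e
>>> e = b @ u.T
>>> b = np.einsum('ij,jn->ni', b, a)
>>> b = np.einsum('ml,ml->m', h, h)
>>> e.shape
(2, 17)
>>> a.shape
(2, 11)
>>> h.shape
(11, 7)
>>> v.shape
(7,)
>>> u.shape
(17, 2)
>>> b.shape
(11,)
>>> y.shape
(17,)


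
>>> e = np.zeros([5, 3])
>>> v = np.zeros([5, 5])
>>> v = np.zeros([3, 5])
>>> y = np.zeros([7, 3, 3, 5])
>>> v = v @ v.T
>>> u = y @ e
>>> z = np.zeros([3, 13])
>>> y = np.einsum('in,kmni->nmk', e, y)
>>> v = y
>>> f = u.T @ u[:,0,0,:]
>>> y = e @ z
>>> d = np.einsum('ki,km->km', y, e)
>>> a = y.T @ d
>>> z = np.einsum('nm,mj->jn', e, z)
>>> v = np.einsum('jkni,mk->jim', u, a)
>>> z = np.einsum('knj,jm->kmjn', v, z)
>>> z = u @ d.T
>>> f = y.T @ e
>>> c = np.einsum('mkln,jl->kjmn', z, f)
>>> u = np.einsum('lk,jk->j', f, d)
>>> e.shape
(5, 3)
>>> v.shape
(7, 3, 13)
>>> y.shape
(5, 13)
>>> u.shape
(5,)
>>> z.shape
(7, 3, 3, 5)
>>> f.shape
(13, 3)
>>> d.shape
(5, 3)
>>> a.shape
(13, 3)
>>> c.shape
(3, 13, 7, 5)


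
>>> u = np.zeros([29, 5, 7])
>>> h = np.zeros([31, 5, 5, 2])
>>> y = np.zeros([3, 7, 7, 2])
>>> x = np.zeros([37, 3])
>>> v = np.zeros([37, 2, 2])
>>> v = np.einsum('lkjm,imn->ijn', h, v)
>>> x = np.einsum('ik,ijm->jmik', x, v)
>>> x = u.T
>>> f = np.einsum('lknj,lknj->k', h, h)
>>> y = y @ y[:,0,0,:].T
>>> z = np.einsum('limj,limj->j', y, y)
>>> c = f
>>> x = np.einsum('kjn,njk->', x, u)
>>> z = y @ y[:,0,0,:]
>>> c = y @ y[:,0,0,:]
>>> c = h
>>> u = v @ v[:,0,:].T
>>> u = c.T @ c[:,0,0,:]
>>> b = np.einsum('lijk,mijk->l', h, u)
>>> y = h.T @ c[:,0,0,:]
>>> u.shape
(2, 5, 5, 2)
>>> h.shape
(31, 5, 5, 2)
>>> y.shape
(2, 5, 5, 2)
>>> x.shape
()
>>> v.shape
(37, 5, 2)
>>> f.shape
(5,)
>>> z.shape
(3, 7, 7, 3)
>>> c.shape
(31, 5, 5, 2)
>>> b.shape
(31,)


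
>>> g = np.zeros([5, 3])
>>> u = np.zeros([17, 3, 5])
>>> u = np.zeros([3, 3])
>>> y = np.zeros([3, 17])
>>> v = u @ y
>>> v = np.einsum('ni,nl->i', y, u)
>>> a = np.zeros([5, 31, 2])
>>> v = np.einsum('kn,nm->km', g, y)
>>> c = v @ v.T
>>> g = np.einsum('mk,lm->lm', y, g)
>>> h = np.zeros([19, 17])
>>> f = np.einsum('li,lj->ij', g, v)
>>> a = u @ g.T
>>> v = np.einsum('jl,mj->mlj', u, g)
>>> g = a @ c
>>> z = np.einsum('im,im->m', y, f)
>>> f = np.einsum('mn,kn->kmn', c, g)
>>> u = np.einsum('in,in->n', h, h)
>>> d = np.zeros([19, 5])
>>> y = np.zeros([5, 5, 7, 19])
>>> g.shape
(3, 5)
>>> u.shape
(17,)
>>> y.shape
(5, 5, 7, 19)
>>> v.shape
(5, 3, 3)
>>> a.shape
(3, 5)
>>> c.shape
(5, 5)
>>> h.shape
(19, 17)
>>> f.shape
(3, 5, 5)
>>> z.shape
(17,)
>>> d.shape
(19, 5)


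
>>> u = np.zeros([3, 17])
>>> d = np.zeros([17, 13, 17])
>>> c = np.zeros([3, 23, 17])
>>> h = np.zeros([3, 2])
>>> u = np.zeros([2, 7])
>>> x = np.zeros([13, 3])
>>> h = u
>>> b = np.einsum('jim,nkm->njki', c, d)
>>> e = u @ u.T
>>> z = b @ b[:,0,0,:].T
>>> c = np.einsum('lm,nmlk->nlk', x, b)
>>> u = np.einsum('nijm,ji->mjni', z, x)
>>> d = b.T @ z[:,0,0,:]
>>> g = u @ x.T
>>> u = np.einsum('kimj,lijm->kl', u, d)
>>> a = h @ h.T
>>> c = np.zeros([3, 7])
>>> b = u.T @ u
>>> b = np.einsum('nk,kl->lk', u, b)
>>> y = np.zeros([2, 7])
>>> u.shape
(17, 23)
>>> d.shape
(23, 13, 3, 17)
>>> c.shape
(3, 7)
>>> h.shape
(2, 7)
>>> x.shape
(13, 3)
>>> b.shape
(23, 23)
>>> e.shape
(2, 2)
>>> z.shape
(17, 3, 13, 17)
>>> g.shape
(17, 13, 17, 13)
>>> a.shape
(2, 2)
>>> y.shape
(2, 7)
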